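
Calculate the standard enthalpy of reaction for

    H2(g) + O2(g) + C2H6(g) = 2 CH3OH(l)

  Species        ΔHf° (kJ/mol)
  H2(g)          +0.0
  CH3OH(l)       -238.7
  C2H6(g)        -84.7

Products: 2·(-238.7) = -477.4
Reactants: 1·(+0.0) + 1·(+0.0) + 1·(-84.7) = -84.7
ΔH° = (-477.4) − (-84.7) = -392.7 kJ/mol

ΔH° = -392.7 kJ/mol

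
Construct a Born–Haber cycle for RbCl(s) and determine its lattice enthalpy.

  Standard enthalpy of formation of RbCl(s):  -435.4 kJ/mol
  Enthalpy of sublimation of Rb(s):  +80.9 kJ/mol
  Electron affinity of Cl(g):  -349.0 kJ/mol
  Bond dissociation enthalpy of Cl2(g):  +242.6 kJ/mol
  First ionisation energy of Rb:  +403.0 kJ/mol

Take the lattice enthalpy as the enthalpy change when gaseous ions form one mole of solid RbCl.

ΔHf° = 1·ΔHsub + 1·(ΣIE) + 1/2·D(Cl2) + 1·EA + U
-435.4 = 1·(+80.9) + 1·(+403.0) + 1/2·(+242.6) + 1·(-349.0) + U
U = -435.4 − (+256.2) = -691.6 kJ/mol

U = -691.6 kJ/mol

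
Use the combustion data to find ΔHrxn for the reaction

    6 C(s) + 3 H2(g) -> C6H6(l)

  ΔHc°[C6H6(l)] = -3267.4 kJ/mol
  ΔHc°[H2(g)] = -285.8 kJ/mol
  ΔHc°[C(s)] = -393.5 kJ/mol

ΔHrxn = 49.0 kJ/mol

With combustion enthalpies, reactants minus products:
= [6·(-393.5) + 3·(-285.8)] − [1·(-3267.4)]
= 49.0 kJ/mol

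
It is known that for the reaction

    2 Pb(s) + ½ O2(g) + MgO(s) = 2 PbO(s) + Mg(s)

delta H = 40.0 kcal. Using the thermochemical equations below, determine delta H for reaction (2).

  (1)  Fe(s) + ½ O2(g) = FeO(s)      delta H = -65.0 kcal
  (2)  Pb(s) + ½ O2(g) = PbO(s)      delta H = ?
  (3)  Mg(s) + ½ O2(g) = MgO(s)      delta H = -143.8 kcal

(1): not needed (FeO(s) appears nowhere else).
(2) × 2 (×2 to match 2 PbO(s) in the target): contributes 2·x
(3) reversed (MgO(s) must end up as a reactant): +143.8 kcal
+40.0 = (+143.8) + 2·x
x = (+40.0 − (+143.8)) / (2) = -51.9 kcal

delta H = -51.9 kcal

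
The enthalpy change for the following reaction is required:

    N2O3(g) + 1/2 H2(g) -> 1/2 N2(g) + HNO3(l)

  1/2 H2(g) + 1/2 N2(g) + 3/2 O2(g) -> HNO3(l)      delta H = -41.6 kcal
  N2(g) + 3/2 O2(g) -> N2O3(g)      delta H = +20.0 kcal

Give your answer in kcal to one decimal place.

equation 1 as written (HNO3(l) already on the product side): -41.6 kcal
equation 2 reversed (N2O3(g) must end up as a reactant): -20.0 kcal
Summing the manipulated equations, delta H = (-41.6) + (-20.0) = -61.6 kcal

delta H = -61.6 kcal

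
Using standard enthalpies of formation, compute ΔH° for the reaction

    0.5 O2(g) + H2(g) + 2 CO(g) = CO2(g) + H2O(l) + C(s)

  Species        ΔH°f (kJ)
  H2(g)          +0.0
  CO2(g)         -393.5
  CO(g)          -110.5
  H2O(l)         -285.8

ΔH°rxn = Σ nΔHf°(products) − Σ nΔHf°(reactants).
Products: 1·(-393.5) + 1·(-285.8) + 1·(+0.0) = -679.3
Reactants: 1/2·(+0.0) + 1·(+0.0) + 2·(-110.5) = -221.0
ΔH° = (-679.3) − (-221.0) = -458.3 kJ

ΔH° = -458.3 kJ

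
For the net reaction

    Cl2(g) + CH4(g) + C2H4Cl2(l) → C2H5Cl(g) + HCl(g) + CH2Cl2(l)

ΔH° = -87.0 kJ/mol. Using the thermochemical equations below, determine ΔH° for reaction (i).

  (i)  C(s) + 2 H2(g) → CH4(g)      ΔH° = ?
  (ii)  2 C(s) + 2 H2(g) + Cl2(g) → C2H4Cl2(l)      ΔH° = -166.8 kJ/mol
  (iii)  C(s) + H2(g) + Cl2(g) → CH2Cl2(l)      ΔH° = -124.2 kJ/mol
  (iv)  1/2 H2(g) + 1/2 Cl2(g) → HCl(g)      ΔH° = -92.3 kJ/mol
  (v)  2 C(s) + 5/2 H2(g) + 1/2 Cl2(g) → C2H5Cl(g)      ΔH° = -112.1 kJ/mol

ΔH° = -74.8 kJ/mol

(i) reversed: contributes −x
(ii) reversed: +166.8 kJ/mol
(iii) as written: -124.2 kJ/mol
(iv) as written: -92.3 kJ/mol
(v) as written: -112.1 kJ/mol
-87.0 = (+166.8) + (-124.2) + (-92.3) + (-112.1) − x
x = (-87.0 − (-161.8)) / (-1) = -74.8 kJ/mol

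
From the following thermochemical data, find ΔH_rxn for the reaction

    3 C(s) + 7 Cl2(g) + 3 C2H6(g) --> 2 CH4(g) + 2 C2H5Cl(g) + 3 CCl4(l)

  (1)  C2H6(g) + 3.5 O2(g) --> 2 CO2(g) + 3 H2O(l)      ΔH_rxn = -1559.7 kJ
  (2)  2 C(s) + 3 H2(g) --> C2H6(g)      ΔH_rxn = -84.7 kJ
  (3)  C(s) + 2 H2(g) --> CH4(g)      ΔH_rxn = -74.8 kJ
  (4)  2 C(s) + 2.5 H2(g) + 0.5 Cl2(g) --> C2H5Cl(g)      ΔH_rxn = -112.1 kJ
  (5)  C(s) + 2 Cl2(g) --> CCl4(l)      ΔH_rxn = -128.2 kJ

(1): not needed (O2(g) appears nowhere else).
(2) reversed and × 3: (-3)·(-84.7) = +254.1 kJ
(3) × 2 (scale by 2 for the 2 CH4(g)): (2)·(-74.8) = -149.6 kJ
(4) × 2 (×2 to match 2 C2H5Cl(g) in the target): (2)·(-112.1) = -224.2 kJ
(5) × 3 (scale by 3 for the 3 CCl4(l)): (3)·(-128.2) = -384.6 kJ
Since enthalpy is a state function, ΔH_rxn = (+254.1) + (-149.6) + (-224.2) + (-384.6) = -504.3 kJ

ΔH_rxn = -504.3 kJ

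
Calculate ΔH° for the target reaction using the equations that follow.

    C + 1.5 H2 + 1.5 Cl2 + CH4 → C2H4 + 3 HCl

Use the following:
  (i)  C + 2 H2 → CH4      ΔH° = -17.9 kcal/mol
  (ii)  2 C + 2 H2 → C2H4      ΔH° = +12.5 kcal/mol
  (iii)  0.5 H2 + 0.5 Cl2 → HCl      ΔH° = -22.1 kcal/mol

(i) reversed (CH4 must end up as a reactant): +17.9 kcal/mol
(ii) as written (C2H4 already on the product side): +12.5 kcal/mol
(iii) × 3 (×3 to match 3 HCl in the target): (3)·(-22.1) = -66.3 kcal/mol
Summing the manipulated equations, ΔH° = (-1)·(-17.9) + (1)·(+12.5) + (3)·(-22.1) = -35.9 kcal/mol

ΔH° = -35.9 kcal/mol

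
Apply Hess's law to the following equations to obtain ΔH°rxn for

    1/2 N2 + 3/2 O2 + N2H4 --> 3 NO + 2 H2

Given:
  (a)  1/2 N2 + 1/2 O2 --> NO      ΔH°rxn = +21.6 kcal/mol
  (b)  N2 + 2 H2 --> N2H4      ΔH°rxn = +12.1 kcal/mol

(a) × 3 (×3 to match 3 NO in the target): (3)·(+21.6) = +64.8 kcal/mol
(b) reversed (reverse to put N2H4 on the reactant side): -12.1 kcal/mol
ΔH°rxn = (3)·(+21.6) + (-1)·(+12.1) = 52.7 kcal/mol

ΔH°rxn = 52.7 kcal/mol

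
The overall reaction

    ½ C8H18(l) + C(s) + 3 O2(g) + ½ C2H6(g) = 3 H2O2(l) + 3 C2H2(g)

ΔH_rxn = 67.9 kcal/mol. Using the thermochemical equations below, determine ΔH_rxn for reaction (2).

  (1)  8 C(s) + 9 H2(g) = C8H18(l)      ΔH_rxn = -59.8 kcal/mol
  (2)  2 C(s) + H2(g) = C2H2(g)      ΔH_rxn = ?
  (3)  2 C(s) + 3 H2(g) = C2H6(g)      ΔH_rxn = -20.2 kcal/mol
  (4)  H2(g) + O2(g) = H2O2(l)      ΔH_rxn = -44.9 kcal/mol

ΔH_rxn = 54.2 kcal/mol

(1) reversed and × 1/2: (-1/2)·(-59.8) = +29.9 kcal/mol
(2) × 3: contributes 3·x
(3) reversed and × 1/2: (-1/2)·(-20.2) = +10.1 kcal/mol
(4) × 3: (3)·(-44.9) = -134.7 kcal/mol
+67.9 = (+29.9) + (+10.1) + (-134.7) + 3·x
x = (+67.9 − (-94.7)) / (3) = 54.2 kcal/mol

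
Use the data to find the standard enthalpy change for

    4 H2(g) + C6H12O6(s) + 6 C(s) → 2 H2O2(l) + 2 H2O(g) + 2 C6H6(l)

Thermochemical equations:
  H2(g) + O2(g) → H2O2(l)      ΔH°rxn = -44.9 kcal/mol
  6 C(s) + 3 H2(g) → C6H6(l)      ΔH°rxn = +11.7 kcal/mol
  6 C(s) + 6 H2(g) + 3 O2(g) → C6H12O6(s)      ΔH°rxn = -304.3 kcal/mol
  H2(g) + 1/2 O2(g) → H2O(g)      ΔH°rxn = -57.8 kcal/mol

equation 1 × 2: (2)·(-44.9) = -89.8 kcal/mol
equation 2 × 2: (2)·(+11.7) = +23.4 kcal/mol
equation 3 reversed: +304.3 kcal/mol
equation 4 × 2: (2)·(-57.8) = -115.6 kcal/mol
By Hess's law, ΔH°rxn = (-89.8) + (+23.4) + (+304.3) + (-115.6) = 122.3 kcal/mol

ΔH°rxn = 122.3 kcal/mol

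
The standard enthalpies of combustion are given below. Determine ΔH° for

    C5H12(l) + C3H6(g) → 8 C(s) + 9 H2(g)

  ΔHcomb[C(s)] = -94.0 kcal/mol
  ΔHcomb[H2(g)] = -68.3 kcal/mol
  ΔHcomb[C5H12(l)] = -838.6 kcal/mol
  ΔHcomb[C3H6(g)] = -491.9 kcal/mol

With combustion enthalpies, reactants minus products:
= [1·(-838.6) + 1·(-491.9)] − [8·(-94.0) + 9·(-68.3)]
= 36.2 kcal/mol

ΔH° = 36.2 kcal/mol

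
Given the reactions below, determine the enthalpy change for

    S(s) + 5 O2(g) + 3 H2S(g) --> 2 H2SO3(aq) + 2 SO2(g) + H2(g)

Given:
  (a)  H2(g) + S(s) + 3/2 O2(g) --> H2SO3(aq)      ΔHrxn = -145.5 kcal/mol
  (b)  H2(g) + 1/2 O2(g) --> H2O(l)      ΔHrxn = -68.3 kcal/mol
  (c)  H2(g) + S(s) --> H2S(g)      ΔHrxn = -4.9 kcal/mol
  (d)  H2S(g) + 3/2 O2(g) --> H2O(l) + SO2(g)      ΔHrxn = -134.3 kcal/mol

ΔHrxn = -418.1 kcal/mol

(a) × 2: (2)·(-145.5) = -291.0 kcal/mol
(b) reversed and × 2: (-2)·(-68.3) = +136.6 kcal/mol
(c) reversed: +4.9 kcal/mol
(d) × 2: (2)·(-134.3) = -268.6 kcal/mol
ΔHrxn = (-291.0) + (+136.6) + (+4.9) + (-268.6) = -418.1 kcal/mol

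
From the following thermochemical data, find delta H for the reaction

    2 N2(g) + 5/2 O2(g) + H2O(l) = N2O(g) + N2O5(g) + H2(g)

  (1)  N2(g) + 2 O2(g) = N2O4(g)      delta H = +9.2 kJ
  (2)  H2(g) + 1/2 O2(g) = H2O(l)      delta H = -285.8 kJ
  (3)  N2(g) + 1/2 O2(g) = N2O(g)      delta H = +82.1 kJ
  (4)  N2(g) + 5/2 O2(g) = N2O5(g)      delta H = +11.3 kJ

(1): not needed (N2O4(g) appears nowhere else).
(2) reversed (H2O(l) must end up as a reactant): +285.8 kJ
(3) as written (N2O(g) already on the product side): +82.1 kJ
(4) as written (N2O5(g) already on the product side): +11.3 kJ
delta H = (+285.8) + (+82.1) + (+11.3) = 379.2 kJ

delta H = 379.2 kJ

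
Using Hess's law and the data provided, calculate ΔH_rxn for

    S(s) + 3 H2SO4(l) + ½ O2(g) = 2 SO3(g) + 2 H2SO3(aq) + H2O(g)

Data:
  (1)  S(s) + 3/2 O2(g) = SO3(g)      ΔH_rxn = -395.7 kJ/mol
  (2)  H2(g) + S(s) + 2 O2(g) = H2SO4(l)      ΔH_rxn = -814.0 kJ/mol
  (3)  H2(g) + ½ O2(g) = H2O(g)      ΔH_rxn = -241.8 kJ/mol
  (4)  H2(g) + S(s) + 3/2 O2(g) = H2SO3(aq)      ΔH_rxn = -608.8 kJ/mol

ΔH_rxn = 191.2 kJ/mol

(1) × 2 (scale by 2 for the 2 SO3(g)): (2)·(-395.7) = -791.4 kJ/mol
(2) reversed and × 3 (H2SO4(l) must end up as a reactant; scale by 3 for the 3 H2SO4(l)): (-3)·(-814.0) = +2442.0 kJ/mol
(3) as written (H2O(g) already on the product side): -241.8 kJ/mol
(4) × 2 (×2 to match 2 H2SO3(aq) in the target): (2)·(-608.8) = -1217.6 kJ/mol
By Hess's law, ΔH_rxn = (2)·(-395.7) + (-3)·(-814.0) + (1)·(-241.8) + (2)·(-608.8) = 191.2 kJ/mol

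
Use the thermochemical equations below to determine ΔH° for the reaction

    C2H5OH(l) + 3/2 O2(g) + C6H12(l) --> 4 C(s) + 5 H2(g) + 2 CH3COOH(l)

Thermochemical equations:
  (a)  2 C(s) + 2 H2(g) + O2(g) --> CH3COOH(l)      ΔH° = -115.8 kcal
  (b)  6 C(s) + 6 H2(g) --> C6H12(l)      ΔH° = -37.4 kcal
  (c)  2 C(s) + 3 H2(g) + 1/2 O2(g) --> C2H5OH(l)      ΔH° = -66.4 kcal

ΔH° = -127.8 kcal

(a) × 2 (×2 to match 2 CH3COOH(l) in the target): (2)·(-115.8) = -231.6 kcal
(b) reversed (reverse to put C6H12(l) on the reactant side): +37.4 kcal
(c) reversed (reverse to put C2H5OH(l) on the reactant side): +66.4 kcal
ΔH° = (-231.6) + (+37.4) + (+66.4) = -127.8 kcal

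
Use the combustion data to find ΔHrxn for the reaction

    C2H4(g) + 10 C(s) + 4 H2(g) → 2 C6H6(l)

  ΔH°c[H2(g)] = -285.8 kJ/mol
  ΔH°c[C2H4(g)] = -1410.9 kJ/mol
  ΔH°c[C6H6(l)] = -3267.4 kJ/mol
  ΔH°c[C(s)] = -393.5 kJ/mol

Using ΔH = Σ nΔHc°(reactants) − Σ nΔHc°(products):
= [1·(-1410.9) + 10·(-393.5) + 4·(-285.8)] − [2·(-3267.4)]
= 45.7 kJ/mol

ΔHrxn = 45.7 kJ/mol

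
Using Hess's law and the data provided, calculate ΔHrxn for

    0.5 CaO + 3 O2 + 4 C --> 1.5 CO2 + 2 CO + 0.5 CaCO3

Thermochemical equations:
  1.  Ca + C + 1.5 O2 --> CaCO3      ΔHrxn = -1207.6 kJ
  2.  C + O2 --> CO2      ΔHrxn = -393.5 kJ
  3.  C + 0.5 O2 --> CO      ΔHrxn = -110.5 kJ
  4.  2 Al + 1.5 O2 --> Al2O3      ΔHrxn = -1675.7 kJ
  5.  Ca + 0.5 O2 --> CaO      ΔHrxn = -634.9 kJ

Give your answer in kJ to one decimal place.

eq. 1 × 1/2: (1/2)·(-1207.6) = -603.8 kJ
eq. 2 × 3/2: (3/2)·(-393.5) = -590.25 kJ
eq. 3 × 2: (2)·(-110.5) = -221.0 kJ
eq. 4: not needed.
eq. 5 reversed and × 1/2: (-1/2)·(-634.9) = +317.45 kJ
Combining the equations, ΔHrxn = (1/2)·(-1207.6) + (3/2)·(-393.5) + (2)·(-110.5) + (-1/2)·(-634.9) = -1097.6 kJ

ΔHrxn = -1097.6 kJ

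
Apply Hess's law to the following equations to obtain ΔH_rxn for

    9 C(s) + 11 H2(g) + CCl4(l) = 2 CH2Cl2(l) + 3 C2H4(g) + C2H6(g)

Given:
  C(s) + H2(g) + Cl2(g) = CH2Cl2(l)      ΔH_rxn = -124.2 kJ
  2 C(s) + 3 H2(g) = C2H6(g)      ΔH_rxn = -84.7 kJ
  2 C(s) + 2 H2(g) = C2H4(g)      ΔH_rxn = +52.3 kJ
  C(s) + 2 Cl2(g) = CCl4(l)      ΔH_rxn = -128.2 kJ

ΔH_rxn = -48.0 kJ

equation 1 × 2: (2)·(-124.2) = -248.4 kJ
equation 2 as written: -84.7 kJ
equation 3 × 3: (3)·(+52.3) = +156.9 kJ
equation 4 reversed: +128.2 kJ
By Hess's law, ΔH_rxn = (2)·(-124.2) + (1)·(-84.7) + (3)·(+52.3) + (-1)·(-128.2) = -48.0 kJ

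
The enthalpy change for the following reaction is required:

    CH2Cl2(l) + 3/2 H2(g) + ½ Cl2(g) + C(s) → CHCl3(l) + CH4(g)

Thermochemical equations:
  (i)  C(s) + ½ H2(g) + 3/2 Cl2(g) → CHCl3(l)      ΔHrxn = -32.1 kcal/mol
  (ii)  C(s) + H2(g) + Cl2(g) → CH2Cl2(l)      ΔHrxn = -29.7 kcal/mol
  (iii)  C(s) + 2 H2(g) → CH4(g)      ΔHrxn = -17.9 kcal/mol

(i) as written: -32.1 kcal/mol
(ii) reversed: +29.7 kcal/mol
(iii) as written: -17.9 kcal/mol
Combining the equations, ΔHrxn = (-32.1) + (+29.7) + (-17.9) = -20.3 kcal/mol

ΔHrxn = -20.3 kcal/mol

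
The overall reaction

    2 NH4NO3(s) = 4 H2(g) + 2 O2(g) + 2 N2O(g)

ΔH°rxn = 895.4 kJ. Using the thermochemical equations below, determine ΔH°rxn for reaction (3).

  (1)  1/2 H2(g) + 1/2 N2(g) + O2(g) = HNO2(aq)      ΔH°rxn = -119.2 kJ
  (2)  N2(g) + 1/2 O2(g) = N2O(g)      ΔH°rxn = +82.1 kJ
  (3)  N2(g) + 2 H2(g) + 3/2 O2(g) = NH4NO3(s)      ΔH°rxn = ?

ΔH°rxn = -365.6 kJ

(1): not needed.
(2) × 2: (2)·(+82.1) = +164.2 kJ
(3) reversed and × 2: contributes −2·x
+895.4 = (+164.2) − 2·x
x = (+895.4 − (+164.2)) / (-2) = -365.6 kJ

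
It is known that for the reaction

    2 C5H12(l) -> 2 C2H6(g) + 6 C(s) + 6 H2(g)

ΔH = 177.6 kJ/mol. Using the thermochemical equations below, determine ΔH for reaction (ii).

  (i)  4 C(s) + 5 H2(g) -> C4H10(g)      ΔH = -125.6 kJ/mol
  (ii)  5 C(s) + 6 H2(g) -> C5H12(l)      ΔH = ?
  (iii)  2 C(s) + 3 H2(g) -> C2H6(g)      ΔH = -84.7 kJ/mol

(i): not needed.
(ii) reversed and × 2: contributes −2·x
(iii) × 2: (2)·(-84.7) = -169.4 kJ/mol
+177.6 = (-169.4) − 2·x
x = (+177.6 − (-169.4)) / (-2) = -173.5 kJ/mol

ΔH = -173.5 kJ/mol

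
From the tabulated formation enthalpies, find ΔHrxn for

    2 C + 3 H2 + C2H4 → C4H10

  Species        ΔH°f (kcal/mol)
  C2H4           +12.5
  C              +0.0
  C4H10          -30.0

ΔHrxn = -42.5 kcal/mol

Products: 1·(-30.0) = -30.0
Reactants: 2·(+0.0) + 3·(+0.0) + 1·(+12.5) = +12.5
ΔHrxn = (-30.0) − (+12.5) = -42.5 kcal/mol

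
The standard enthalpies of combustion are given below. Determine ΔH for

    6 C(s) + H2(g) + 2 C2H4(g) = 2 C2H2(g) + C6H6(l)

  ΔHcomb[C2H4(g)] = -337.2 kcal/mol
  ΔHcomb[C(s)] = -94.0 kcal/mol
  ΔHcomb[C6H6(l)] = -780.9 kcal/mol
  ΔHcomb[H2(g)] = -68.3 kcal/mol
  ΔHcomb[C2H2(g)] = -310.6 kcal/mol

ΔH = 95.4 kcal/mol

Using ΔH = Σ nΔHc°(reactants) − Σ nΔHc°(products):
= [6·(-94.0) + 1·(-68.3) + 2·(-337.2)] − [2·(-310.6) + 1·(-780.9)]
= 95.4 kcal/mol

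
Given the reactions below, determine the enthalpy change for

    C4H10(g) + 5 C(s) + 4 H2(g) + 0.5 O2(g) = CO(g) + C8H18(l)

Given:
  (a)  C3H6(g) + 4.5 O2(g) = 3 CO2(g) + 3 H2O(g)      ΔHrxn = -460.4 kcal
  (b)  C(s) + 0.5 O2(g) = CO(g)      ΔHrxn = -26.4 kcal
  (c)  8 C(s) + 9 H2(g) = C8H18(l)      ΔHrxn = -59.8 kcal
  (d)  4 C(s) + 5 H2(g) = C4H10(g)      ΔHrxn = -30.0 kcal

(a): not needed (CO2(g) appears nowhere else).
(b) as written (CO(g) already on the product side): -26.4 kcal
(c) as written (C8H18(l) already on the product side): -59.8 kcal
(d) reversed (reverse to put C4H10(g) on the reactant side): +30.0 kcal
By Hess's law, ΔHrxn = (-26.4) + (-59.8) + (+30.0) = -56.2 kcal

ΔHrxn = -56.2 kcal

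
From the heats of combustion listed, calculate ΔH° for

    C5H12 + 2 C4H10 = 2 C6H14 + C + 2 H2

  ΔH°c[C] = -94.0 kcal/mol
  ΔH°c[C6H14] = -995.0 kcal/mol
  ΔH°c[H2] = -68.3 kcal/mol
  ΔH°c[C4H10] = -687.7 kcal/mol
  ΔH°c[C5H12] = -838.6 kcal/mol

Using ΔH = Σ nΔHc°(reactants) − Σ nΔHc°(products):
= [1·(-838.6) + 2·(-687.7)] − [2·(-995.0) + 1·(-94.0) + 2·(-68.3)]
= 6.6 kcal/mol

ΔH° = 6.6 kcal/mol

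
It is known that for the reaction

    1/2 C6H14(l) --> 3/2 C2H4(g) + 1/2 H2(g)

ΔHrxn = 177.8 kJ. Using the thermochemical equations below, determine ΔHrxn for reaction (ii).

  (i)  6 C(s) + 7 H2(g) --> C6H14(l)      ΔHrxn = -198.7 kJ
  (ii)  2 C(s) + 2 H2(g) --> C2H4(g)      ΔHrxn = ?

ΔHrxn = 52.3 kJ

(i) reversed and × 1/2 (reverse to put C6H14(l) on the reactant side; scale by 1/2 for the 1/2 C6H14(l)): (-1/2)·(-198.7) = +99.35 kJ
(ii) × 3/2 (scale by 3/2 for the 3/2 C2H4(g)): contributes 3/2·x
+177.8 = (+99.35) + 3/2·x
x = (+177.8 − (+99.35)) / (3/2) = 52.3 kJ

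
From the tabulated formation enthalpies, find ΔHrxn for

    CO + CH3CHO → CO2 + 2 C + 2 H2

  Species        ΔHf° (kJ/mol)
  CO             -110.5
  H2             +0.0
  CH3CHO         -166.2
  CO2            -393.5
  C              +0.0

ΔHrxn = -116.8 kJ/mol

ΔH°rxn = Σ nΔHf°(products) − Σ nΔHf°(reactants).
Products: 1·(-393.5) + 2·(+0.0) + 2·(+0.0) = -393.5
Reactants: 1·(-110.5) + 1·(-166.2) = -276.7
ΔHrxn = (-393.5) − (-276.7) = -116.8 kJ/mol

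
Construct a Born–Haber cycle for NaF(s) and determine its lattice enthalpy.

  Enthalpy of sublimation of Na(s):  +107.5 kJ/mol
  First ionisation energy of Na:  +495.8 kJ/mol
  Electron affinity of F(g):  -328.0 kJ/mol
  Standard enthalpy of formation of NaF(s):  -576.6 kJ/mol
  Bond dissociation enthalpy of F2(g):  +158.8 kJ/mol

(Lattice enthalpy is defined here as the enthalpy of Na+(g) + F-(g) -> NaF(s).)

U = -931.3 kJ/mol

ΔHf° = 1·ΔHsub + 1·(ΣIE) + 1/2·D(F2) + 1·EA + U
-576.6 = 1·(+107.5) + 1·(+495.8) + 1/2·(+158.8) + 1·(-328.0) + U
U = -576.6 − (+354.7) = -931.3 kJ/mol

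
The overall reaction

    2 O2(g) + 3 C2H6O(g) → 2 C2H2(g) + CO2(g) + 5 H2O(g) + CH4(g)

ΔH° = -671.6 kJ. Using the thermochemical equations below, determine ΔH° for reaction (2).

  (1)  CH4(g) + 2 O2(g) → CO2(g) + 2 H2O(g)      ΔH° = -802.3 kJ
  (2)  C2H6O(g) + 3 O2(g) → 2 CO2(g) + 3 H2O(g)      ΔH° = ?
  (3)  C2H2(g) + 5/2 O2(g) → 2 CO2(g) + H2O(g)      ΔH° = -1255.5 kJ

ΔH° = -1328.3 kJ

(1) reversed: +802.3 kJ
(2) × 3: contributes 3·x
(3) reversed and × 2: (-2)·(-1255.5) = +2511.0 kJ
-671.6 = (+802.3) + (+2511.0) + 3·x
x = (-671.6 − (+3313.3)) / (3) = -1328.3 kJ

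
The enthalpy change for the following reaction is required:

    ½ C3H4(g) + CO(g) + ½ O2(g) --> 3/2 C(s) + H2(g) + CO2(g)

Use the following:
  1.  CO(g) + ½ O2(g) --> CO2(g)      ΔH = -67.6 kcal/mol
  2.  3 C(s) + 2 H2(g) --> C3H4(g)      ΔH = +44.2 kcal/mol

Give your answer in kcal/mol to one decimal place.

ΔH = -89.7 kcal/mol

eq. 1 as written (CO(g) already on the reactant side): -67.6 kcal/mol
eq. 2 reversed and × 1/2 (C3H4(g) must end up as a reactant; ×1/2 to match 1/2 C3H4(g) in the target): (-1/2)·(+44.2) = -22.1 kcal/mol
ΔH = (-67.6) + (-22.1) = -89.7 kcal/mol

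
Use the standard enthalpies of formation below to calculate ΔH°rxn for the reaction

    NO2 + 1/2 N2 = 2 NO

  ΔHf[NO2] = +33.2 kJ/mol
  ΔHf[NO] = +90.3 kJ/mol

Products: 2·(+90.3) = +180.6
Reactants: 1·(+33.2) + 1/2·(+0.0) = +33.2
ΔH°rxn = (+180.6) − (+33.2) = 147.4 kJ/mol

ΔH°rxn = 147.4 kJ/mol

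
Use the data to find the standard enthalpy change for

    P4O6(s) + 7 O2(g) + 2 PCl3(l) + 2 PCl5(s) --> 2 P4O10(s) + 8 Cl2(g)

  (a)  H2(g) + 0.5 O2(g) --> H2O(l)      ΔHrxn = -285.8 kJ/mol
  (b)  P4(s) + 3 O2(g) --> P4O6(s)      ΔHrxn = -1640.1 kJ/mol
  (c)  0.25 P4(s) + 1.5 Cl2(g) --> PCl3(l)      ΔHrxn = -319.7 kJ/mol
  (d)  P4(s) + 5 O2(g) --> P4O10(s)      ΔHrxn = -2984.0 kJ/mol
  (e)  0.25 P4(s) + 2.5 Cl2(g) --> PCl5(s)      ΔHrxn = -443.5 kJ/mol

(a): not needed.
(b) reversed: +1640.1 kJ/mol
(c) reversed and × 2: (-2)·(-319.7) = +639.4 kJ/mol
(d) × 2: (2)·(-2984.0) = -5968.0 kJ/mol
(e) reversed and × 2: (-2)·(-443.5) = +887.0 kJ/mol
Combining the equations, ΔHrxn = (-1)·(-1640.1) + (-2)·(-319.7) + (2)·(-2984.0) + (-2)·(-443.5) = -2801.5 kJ/mol

ΔHrxn = -2801.5 kJ/mol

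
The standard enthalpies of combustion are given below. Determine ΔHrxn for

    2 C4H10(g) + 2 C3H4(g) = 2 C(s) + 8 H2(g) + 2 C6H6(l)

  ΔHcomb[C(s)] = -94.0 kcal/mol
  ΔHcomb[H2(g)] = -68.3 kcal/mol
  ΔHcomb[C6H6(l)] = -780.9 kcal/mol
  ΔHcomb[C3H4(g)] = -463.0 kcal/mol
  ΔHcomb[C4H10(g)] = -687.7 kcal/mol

Using ΔH = Σ nΔHc°(reactants) − Σ nΔHc°(products):
= [2·(-687.7) + 2·(-463.0)] − [2·(-94.0) + 8·(-68.3) + 2·(-780.9)]
= -5.2 kcal/mol

ΔHrxn = -5.2 kcal/mol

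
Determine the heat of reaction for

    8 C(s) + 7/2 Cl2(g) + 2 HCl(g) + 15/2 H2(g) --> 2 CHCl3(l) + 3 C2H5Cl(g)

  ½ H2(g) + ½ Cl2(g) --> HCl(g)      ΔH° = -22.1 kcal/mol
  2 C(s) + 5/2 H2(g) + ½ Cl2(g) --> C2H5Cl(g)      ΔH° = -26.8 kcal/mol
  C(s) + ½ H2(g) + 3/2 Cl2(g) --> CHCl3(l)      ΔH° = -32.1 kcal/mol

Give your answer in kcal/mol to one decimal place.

ΔH° = -100.4 kcal/mol

equation 1 reversed and × 2: (-2)·(-22.1) = +44.2 kcal/mol
equation 2 × 3: (3)·(-26.8) = -80.4 kcal/mol
equation 3 × 2: (2)·(-32.1) = -64.2 kcal/mol
ΔH° = (-2)·(-22.1) + (3)·(-26.8) + (2)·(-32.1) = -100.4 kcal/mol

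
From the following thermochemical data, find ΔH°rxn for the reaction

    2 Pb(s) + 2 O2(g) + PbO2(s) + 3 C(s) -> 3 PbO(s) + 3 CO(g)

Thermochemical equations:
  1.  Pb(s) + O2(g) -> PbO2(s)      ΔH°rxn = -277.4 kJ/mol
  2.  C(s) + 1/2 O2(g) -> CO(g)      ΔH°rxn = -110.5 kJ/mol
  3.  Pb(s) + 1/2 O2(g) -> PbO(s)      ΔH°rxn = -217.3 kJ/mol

ΔH°rxn = -706.0 kJ/mol

eq. 1 reversed: +277.4 kJ/mol
eq. 2 × 3: (3)·(-110.5) = -331.5 kJ/mol
eq. 3 × 3: (3)·(-217.3) = -651.9 kJ/mol
Summing the manipulated equations, ΔH°rxn = (+277.4) + (-331.5) + (-651.9) = -706.0 kJ/mol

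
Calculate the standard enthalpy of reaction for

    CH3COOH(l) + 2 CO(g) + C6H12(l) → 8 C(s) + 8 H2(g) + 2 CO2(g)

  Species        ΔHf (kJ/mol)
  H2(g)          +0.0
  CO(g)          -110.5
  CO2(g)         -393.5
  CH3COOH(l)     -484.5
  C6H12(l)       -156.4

Products: 8·(+0.0) + 8·(+0.0) + 2·(-393.5) = -787.0
Reactants: 1·(-484.5) + 2·(-110.5) + 1·(-156.4) = -861.9
ΔH_rxn = (-787.0) − (-861.9) = 74.9 kJ/mol

ΔH_rxn = 74.9 kJ/mol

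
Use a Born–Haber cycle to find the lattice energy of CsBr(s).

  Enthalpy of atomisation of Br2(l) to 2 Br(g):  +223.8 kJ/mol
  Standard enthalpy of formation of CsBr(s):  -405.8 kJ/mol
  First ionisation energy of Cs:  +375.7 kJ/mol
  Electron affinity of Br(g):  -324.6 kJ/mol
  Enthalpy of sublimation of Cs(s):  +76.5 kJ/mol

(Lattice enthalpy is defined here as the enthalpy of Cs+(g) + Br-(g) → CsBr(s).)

U = -645.3 kJ/mol

ΔHf° = 1·ΔHsub + 1·(ΣIE) + 1/2·D(Br2) + 1·EA + U
-405.8 = 1·(+76.5) + 1·(+375.7) + 1/2·(+223.8) + 1·(-324.6) + U
U = -405.8 − (+239.5) = -645.3 kJ/mol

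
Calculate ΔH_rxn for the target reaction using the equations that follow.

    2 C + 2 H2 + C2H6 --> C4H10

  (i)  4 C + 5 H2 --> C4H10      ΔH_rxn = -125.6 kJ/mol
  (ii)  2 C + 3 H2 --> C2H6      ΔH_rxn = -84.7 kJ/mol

ΔH_rxn = -40.9 kJ/mol

(i) as written (C4H10 already on the product side): -125.6 kJ/mol
(ii) reversed (C2H6 must end up as a reactant): +84.7 kJ/mol
Summing the manipulated equations, ΔH_rxn = (1)·(-125.6) + (-1)·(-84.7) = -40.9 kJ/mol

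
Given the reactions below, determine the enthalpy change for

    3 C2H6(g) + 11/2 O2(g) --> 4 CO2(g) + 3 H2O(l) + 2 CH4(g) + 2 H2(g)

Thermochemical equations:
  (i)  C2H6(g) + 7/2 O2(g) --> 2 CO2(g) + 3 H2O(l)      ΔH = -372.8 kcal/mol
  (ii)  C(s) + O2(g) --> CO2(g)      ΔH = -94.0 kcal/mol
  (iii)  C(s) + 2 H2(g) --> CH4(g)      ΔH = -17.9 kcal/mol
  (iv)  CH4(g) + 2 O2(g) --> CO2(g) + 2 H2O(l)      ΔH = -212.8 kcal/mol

ΔH = -556.1 kcal/mol

(i) × 3 (×3 to match 3 C2H6(g) in the target): (3)·(-372.8) = -1118.4 kcal/mol
(ii) as written: -94.0 kcal/mol
(iii) reversed (reverse to put H2(g) on the product side): +17.9 kcal/mol
(iv) reversed and × 3: (-3)·(-212.8) = +638.4 kcal/mol
ΔH = (3)·(-372.8) + (1)·(-94.0) + (-1)·(-17.9) + (-3)·(-212.8) = -556.1 kcal/mol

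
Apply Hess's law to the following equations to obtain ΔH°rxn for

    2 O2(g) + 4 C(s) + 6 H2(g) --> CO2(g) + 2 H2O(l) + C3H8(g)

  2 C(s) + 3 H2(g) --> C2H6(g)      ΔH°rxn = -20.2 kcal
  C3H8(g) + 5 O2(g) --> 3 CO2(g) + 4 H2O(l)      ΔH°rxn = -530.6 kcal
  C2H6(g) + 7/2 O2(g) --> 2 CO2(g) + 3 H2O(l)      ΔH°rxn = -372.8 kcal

ΔH°rxn = -255.4 kcal

equation 1 × 2: (2)·(-20.2) = -40.4 kcal
equation 2 reversed: +530.6 kcal
equation 3 × 2: (2)·(-372.8) = -745.6 kcal
ΔH°rxn = (2)·(-20.2) + (-1)·(-530.6) + (2)·(-372.8) = -255.4 kcal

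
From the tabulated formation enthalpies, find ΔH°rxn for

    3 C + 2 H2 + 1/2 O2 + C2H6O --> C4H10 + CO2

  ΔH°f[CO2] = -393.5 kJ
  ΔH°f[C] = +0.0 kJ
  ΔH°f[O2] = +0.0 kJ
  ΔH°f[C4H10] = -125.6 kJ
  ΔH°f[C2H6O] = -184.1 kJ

Products: 1·(-125.6) + 1·(-393.5) = -519.1
Reactants: 3·(+0.0) + 2·(+0.0) + 1/2·(+0.0) + 1·(-184.1) = -184.1
ΔH°rxn = (-519.1) − (-184.1) = -335.0 kJ

ΔH°rxn = -335.0 kJ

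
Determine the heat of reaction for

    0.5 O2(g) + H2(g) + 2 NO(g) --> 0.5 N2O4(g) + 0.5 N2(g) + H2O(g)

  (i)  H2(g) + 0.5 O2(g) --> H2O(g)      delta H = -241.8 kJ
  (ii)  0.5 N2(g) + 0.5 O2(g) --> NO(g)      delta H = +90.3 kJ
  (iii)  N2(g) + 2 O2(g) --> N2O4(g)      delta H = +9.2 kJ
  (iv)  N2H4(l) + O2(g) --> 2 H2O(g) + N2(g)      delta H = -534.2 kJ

(i) as written (H2(g) already on the reactant side): -241.8 kJ
(ii) reversed and × 2 (NO(g) must end up as a reactant; ×2 to match 2 NO(g) in the target): (-2)·(+90.3) = -180.6 kJ
(iii) × 1/2 (scale by 1/2 for the 1/2 N2O4(g)): (1/2)·(+9.2) = +4.6 kJ
(iv): not needed (N2H4(l) appears nowhere else).
Summing the manipulated equations, delta H = (1)·(-241.8) + (-2)·(+90.3) + (1/2)·(+9.2) = -417.8 kJ

delta H = -417.8 kJ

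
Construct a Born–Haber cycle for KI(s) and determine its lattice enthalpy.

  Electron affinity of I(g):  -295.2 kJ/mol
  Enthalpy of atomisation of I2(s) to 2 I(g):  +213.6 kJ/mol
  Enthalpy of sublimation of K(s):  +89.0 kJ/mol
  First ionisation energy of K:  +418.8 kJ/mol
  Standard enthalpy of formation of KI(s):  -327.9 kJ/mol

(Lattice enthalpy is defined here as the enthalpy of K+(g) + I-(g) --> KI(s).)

ΔHf° = 1·ΔHsub + 1·(ΣIE) + 1/2·D(I2) + 1·EA + U
-327.9 = 1·(+89.0) + 1·(+418.8) + 1/2·(+213.6) + 1·(-295.2) + U
U = -327.9 − (+319.4) = -647.3 kJ/mol

U = -647.3 kJ/mol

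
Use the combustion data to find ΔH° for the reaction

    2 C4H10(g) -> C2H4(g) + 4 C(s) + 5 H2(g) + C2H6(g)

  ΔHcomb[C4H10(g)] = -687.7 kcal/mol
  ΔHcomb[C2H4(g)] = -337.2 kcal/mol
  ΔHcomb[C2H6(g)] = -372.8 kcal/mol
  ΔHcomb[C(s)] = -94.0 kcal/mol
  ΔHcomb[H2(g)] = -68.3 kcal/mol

With combustion enthalpies, reactants minus products:
= [2·(-687.7)] − [1·(-337.2) + 4·(-94.0) + 5·(-68.3) + 1·(-372.8)]
= 52.1 kcal/mol

ΔH° = 52.1 kcal/mol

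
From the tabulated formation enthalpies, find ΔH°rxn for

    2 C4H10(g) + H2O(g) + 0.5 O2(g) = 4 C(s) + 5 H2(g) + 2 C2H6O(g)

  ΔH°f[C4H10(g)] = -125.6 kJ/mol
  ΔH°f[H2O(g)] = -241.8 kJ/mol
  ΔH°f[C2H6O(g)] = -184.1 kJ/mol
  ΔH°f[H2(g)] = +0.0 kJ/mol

ΔH°rxn = 124.8 kJ/mol

Products: 4·(+0.0) + 5·(+0.0) + 2·(-184.1) = -368.2
Reactants: 2·(-125.6) + 1·(-241.8) + 1/2·(+0.0) = -493.0
ΔH°rxn = (-368.2) − (-493.0) = 124.8 kJ/mol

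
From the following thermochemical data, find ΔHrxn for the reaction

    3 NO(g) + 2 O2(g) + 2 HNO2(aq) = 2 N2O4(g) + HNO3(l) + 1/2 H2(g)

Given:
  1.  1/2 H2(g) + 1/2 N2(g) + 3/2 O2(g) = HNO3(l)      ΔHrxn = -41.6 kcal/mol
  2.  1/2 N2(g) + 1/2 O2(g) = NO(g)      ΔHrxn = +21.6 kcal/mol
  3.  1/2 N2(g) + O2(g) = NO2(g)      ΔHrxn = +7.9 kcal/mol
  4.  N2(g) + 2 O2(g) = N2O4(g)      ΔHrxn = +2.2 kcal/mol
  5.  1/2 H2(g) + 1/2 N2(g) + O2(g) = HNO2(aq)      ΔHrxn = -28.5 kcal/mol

eq. 1 as written (HNO3(l) already on the product side): -41.6 kcal/mol
eq. 2 reversed and × 3 (reverse to put NO(g) on the reactant side; ×3 to match 3 NO(g) in the target): (-3)·(+21.6) = -64.8 kcal/mol
eq. 3: not needed (NO2(g) appears nowhere else).
eq. 4 × 2 (×2 to match 2 N2O4(g) in the target): (2)·(+2.2) = +4.4 kcal/mol
eq. 5 reversed and × 2 (HNO2(aq) must end up as a reactant; scale by 2 for the 2 HNO2(aq)): (-2)·(-28.5) = +57.0 kcal/mol
ΔHrxn = (1)·(-41.6) + (-3)·(+21.6) + (2)·(+2.2) + (-2)·(-28.5) = -45.0 kcal/mol

ΔHrxn = -45.0 kcal/mol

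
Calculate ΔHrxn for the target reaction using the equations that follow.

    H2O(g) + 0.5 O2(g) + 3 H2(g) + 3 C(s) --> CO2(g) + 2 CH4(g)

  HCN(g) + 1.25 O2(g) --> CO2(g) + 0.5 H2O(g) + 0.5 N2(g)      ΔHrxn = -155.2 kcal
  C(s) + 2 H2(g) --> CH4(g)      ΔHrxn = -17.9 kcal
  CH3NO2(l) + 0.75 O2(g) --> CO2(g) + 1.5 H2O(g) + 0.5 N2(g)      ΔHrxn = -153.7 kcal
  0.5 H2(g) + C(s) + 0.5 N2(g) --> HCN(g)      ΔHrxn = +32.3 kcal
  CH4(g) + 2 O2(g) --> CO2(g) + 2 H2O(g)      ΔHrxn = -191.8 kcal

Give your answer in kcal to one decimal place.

equation 1 × 2: (2)·(-155.2) = -310.4 kcal
equation 2 as written: -17.9 kcal
equation 3: not needed (CH3NO2(l) appears nowhere else).
equation 4 × 2: (2)·(+32.3) = +64.6 kcal
equation 5 reversed: +191.8 kcal
By Hess's law, ΔHrxn = (-310.4) + (-17.9) + (+64.6) + (+191.8) = -71.9 kcal

ΔHrxn = -71.9 kcal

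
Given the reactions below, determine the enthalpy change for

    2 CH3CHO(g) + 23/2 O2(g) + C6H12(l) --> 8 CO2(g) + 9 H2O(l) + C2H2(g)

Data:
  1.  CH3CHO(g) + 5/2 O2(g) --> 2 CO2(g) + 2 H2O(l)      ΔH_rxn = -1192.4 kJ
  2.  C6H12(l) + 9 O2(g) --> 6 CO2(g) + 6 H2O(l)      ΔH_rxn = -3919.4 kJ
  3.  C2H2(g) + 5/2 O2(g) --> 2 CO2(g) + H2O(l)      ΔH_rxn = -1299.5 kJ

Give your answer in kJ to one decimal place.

ΔH_rxn = -5004.7 kJ

eq. 1 × 2: (2)·(-1192.4) = -2384.8 kJ
eq. 2 as written: -3919.4 kJ
eq. 3 reversed: +1299.5 kJ
By Hess's law, ΔH_rxn = (-2384.8) + (-3919.4) + (+1299.5) = -5004.7 kJ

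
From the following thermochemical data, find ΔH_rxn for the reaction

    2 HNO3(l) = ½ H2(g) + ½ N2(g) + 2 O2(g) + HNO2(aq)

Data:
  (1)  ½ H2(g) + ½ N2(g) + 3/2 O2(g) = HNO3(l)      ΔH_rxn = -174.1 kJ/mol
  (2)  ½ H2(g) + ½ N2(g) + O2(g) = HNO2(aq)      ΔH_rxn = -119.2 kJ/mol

(1) reversed and × 2: (-2)·(-174.1) = +348.2 kJ/mol
(2) as written: -119.2 kJ/mol
By Hess's law, ΔH_rxn = (-2)·(-174.1) + (1)·(-119.2) = 229.0 kJ/mol

ΔH_rxn = 229.0 kJ/mol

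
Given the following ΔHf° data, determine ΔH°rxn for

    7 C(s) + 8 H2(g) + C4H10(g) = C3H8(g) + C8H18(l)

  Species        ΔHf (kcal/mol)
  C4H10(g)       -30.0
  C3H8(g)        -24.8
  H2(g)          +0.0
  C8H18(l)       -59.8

ΔH°rxn = -54.6 kcal/mol

Products: 1·(-24.8) + 1·(-59.8) = -84.6
Reactants: 7·(+0.0) + 8·(+0.0) + 1·(-30.0) = -30.0
ΔH°rxn = (-84.6) − (-30.0) = -54.6 kcal/mol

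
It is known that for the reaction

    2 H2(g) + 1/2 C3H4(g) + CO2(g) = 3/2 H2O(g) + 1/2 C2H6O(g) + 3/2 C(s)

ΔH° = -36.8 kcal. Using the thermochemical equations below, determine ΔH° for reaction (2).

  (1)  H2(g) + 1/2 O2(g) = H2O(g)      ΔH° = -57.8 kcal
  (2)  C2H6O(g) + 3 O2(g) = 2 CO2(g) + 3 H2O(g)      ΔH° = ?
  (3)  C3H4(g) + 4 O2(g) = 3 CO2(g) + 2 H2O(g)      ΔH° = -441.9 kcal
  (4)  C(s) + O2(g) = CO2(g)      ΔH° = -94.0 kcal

ΔH° = -317.5 kcal

(1) × 2: (2)·(-57.8) = -115.6 kcal
(2) reversed and × 1/2: contributes −1/2·x
(3) × 1/2: (1/2)·(-441.9) = -220.95 kcal
(4) reversed and × 3/2: (-3/2)·(-94.0) = +141.0 kcal
-36.8 = (-115.6) + (-220.95) + (+141.0) − 1/2·x
x = (-36.8 − (-195.55)) / (-1/2) = -317.5 kcal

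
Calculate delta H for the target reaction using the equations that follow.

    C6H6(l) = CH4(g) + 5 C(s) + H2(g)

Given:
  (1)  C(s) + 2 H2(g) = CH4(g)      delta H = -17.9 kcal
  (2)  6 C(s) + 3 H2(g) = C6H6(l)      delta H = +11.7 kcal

delta H = -29.6 kcal

(1) as written (CH4(g) already on the product side): -17.9 kcal
(2) reversed (reverse to put C6H6(l) on the reactant side): -11.7 kcal
Combining the equations, delta H = (1)·(-17.9) + (-1)·(+11.7) = -29.6 kcal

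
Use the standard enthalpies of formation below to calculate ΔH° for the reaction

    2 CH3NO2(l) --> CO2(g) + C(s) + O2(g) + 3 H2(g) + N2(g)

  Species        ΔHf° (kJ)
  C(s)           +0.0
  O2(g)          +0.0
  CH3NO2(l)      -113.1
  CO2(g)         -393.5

Products: 1·(-393.5) + 1·(+0.0) + 1·(+0.0) + 3·(+0.0) + 1·(+0.0) = -393.5
Reactants: 2·(-113.1) = -226.2
ΔH° = (-393.5) − (-226.2) = -167.3 kJ

ΔH° = -167.3 kJ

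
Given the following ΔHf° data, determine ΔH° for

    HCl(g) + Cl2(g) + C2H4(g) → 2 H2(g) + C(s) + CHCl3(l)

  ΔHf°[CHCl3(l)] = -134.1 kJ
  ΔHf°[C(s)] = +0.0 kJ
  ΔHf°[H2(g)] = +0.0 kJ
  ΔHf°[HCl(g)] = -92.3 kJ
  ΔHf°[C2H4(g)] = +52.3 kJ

Products: 2·(+0.0) + 1·(+0.0) + 1·(-134.1) = -134.1
Reactants: 1·(-92.3) + 1·(+0.0) + 1·(+52.3) = -40.0
ΔH° = (-134.1) − (-40.0) = -94.1 kJ

ΔH° = -94.1 kJ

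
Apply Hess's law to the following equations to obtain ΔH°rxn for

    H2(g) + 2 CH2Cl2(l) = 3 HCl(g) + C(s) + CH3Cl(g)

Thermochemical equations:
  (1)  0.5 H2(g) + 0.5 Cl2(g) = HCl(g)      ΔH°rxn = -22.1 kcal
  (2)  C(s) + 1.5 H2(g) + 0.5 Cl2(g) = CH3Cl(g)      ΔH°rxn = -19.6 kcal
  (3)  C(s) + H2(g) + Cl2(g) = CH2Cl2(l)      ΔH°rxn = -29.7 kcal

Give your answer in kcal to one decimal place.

ΔH°rxn = -26.5 kcal

(1) × 3: (3)·(-22.1) = -66.3 kcal
(2) as written: -19.6 kcal
(3) reversed and × 2: (-2)·(-29.7) = +59.4 kcal
Summing the manipulated equations, ΔH°rxn = (-66.3) + (-19.6) + (+59.4) = -26.5 kcal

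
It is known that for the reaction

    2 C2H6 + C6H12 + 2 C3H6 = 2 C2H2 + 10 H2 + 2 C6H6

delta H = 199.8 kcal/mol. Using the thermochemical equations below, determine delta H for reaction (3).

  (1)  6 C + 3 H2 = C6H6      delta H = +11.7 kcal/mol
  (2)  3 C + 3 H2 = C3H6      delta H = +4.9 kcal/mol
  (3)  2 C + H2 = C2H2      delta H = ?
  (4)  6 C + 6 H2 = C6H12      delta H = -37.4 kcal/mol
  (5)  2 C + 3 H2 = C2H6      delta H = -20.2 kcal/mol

(1) × 2 (scale by 2 for the 2 C6H6): (2)·(+11.7) = +23.4 kcal/mol
(2) reversed and × 2 (C3H6 must end up as a reactant; ×2 to match 2 C3H6 in the target): (-2)·(+4.9) = -9.8 kcal/mol
(3) × 2 (scale by 2 for the 2 C2H2): contributes 2·x
(4) reversed (C6H12 must end up as a reactant): +37.4 kcal/mol
(5) reversed and × 2 (reverse to put C2H6 on the reactant side; scale by 2 for the 2 C2H6): (-2)·(-20.2) = +40.4 kcal/mol
+199.8 = (+23.4) + (-9.8) + (+37.4) + (+40.4) + 2·x
x = (+199.8 − (+91.4)) / (2) = 54.2 kcal/mol

delta H = 54.2 kcal/mol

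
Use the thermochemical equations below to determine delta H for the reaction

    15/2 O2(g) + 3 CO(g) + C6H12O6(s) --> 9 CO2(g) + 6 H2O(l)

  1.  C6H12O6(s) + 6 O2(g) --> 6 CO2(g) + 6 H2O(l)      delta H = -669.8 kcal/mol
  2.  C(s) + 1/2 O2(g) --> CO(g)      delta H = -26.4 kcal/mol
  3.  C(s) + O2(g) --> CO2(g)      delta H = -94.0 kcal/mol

eq. 1 as written (C6H12O6(s) already on the reactant side): -669.8 kcal/mol
eq. 2 reversed and × 3 (CO(g) must end up as a reactant; ×3 to match 3 CO(g) in the target): (-3)·(-26.4) = +79.2 kcal/mol
eq. 3 × 3: (3)·(-94.0) = -282.0 kcal/mol
Summing the manipulated equations, delta H = (-669.8) + (+79.2) + (-282.0) = -872.6 kcal/mol

delta H = -872.6 kcal/mol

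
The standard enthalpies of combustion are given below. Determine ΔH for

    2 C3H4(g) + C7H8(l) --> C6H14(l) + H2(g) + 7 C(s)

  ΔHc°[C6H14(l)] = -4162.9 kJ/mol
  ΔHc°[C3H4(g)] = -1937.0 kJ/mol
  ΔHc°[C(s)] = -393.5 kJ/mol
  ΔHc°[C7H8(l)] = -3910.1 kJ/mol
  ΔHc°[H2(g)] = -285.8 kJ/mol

ΔH = -580.9 kJ/mol

With combustion enthalpies, reactants minus products:
= [2·(-1937.0) + 1·(-3910.1)] − [1·(-4162.9) + 1·(-285.8) + 7·(-393.5)]
= -580.9 kJ/mol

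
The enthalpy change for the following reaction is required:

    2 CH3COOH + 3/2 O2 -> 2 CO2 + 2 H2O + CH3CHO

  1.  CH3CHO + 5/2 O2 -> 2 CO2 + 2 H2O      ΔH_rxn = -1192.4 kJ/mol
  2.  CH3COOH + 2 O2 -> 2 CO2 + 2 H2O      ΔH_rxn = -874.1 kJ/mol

ΔH_rxn = -555.8 kJ/mol

eq. 1 reversed: +1192.4 kJ/mol
eq. 2 × 2: (2)·(-874.1) = -1748.2 kJ/mol
By Hess's law, ΔH_rxn = (-1)·(-1192.4) + (2)·(-874.1) = -555.8 kJ/mol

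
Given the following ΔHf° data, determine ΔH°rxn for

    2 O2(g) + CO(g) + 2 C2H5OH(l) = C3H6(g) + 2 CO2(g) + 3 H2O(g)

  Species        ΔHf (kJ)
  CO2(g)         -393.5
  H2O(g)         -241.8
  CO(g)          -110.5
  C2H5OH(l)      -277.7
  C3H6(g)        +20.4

Products: 1·(+20.4) + 2·(-393.5) + 3·(-241.8) = -1492.0
Reactants: 2·(+0.0) + 1·(-110.5) + 2·(-277.7) = -665.9
ΔH°rxn = (-1492.0) − (-665.9) = -826.1 kJ

ΔH°rxn = -826.1 kJ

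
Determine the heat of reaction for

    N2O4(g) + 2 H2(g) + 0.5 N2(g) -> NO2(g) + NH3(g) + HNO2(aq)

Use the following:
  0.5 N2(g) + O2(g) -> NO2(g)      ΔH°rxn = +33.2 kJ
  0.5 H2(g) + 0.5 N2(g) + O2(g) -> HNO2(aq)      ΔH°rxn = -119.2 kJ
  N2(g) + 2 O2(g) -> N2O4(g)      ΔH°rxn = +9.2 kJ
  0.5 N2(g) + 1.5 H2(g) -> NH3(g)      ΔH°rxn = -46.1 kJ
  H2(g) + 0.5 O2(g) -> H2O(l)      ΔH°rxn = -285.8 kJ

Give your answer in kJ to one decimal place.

equation 1 as written: +33.2 kJ
equation 2 as written: -119.2 kJ
equation 3 reversed: -9.2 kJ
equation 4 as written: -46.1 kJ
equation 5: not needed.
ΔH°rxn = (+33.2) + (-119.2) + (-9.2) + (-46.1) = -141.3 kJ

ΔH°rxn = -141.3 kJ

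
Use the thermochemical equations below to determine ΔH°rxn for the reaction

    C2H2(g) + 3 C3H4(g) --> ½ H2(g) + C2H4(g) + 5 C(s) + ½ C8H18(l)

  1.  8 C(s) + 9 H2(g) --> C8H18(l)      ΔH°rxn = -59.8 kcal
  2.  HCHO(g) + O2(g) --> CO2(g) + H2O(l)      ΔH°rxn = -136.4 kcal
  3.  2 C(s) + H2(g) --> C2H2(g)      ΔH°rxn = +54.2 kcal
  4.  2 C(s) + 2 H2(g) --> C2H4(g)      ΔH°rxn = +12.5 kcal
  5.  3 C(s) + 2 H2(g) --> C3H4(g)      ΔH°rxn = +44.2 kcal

eq. 1 × 1/2 (×1/2 to match 1/2 C8H18(l) in the target): (1/2)·(-59.8) = -29.9 kcal
eq. 2: not needed (H2O(l) appears nowhere else).
eq. 3 reversed (reverse to put C2H2(g) on the reactant side): -54.2 kcal
eq. 4 as written (C2H4(g) already on the product side): +12.5 kcal
eq. 5 reversed and × 3 (reverse to put C3H4(g) on the reactant side; scale by 3 for the 3 C3H4(g)): (-3)·(+44.2) = -132.6 kcal
ΔH°rxn = (1/2)·(-59.8) + (-1)·(+54.2) + (1)·(+12.5) + (-3)·(+44.2) = -204.2 kcal

ΔH°rxn = -204.2 kcal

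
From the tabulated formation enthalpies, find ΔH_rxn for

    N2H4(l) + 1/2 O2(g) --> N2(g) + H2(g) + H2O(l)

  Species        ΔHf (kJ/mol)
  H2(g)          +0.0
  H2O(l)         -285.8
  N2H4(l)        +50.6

Products: 1·(+0.0) + 1·(+0.0) + 1·(-285.8) = -285.8
Reactants: 1·(+50.6) + 1/2·(+0.0) = +50.6
ΔH_rxn = (-285.8) − (+50.6) = -336.4 kJ/mol

ΔH_rxn = -336.4 kJ/mol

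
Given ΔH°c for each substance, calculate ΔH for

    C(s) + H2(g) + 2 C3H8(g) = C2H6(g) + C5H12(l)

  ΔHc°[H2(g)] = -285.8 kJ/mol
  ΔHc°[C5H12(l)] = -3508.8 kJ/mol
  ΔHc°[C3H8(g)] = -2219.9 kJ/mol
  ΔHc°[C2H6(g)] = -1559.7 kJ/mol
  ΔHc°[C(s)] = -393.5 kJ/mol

ΔH = -50.6 kJ/mol

With combustion enthalpies, reactants minus products:
= [1·(-393.5) + 1·(-285.8) + 2·(-2219.9)] − [1·(-1559.7) + 1·(-3508.8)]
= -50.6 kJ/mol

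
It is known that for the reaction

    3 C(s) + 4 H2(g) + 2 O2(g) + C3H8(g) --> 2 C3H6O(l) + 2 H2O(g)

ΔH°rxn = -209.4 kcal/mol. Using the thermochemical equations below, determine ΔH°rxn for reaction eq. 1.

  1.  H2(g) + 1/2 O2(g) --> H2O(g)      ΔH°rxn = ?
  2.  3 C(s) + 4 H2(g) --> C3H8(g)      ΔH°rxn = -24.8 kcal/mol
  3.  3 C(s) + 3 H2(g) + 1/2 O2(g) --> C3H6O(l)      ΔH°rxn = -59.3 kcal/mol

eq. 1 × 2: contributes 2·x
eq. 2 reversed: +24.8 kcal/mol
eq. 3 × 2: (2)·(-59.3) = -118.6 kcal/mol
-209.4 = (+24.8) + (-118.6) + 2·x
x = (-209.4 − (-93.8)) / (2) = -57.8 kcal/mol

ΔH°rxn = -57.8 kcal/mol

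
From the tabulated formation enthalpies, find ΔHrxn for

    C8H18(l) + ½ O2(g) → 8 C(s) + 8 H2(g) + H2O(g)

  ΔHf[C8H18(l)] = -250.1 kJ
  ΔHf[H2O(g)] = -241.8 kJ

ΔHrxn = 8.3 kJ

ΔH°rxn = Σ nΔHf°(products) − Σ nΔHf°(reactants).
Products: 8·(+0.0) + 8·(+0.0) + 1·(-241.8) = -241.8
Reactants: 1·(-250.1) + 1/2·(+0.0) = -250.1
ΔHrxn = (-241.8) − (-250.1) = 8.3 kJ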